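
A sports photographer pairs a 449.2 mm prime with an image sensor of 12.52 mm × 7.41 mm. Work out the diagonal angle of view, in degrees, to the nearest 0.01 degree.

1.86°

Sensor diagonal = √(12.52² + 7.41²) = √211.6585 ≈ 14.5485 mm.
Angle of view α = 2·arctan(d/2f) with d = 14.5485 mm and f = 449.2 mm.
d/2f = 0.01619; arctan(0.01619) ≈ 0.9278°, so α ≈ 1.8555°.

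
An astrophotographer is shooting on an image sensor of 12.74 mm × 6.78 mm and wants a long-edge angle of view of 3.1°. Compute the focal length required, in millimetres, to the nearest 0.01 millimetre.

235.41 mm

From α = 2·arctan(w/2f) we get f = w / (2·tan(α/2)).
With w = 12.74 mm and α/2 = 1.55°, tan(α/2) ≈ 0.02706, so f ≈ 12.74 / 0.05412 ≈ 235.4097 mm.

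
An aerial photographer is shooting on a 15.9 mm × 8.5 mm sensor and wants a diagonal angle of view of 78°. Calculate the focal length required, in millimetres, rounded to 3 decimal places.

11.132 mm

Sensor diagonal = √(15.9² + 8.5²) = √325.0600 ≈ 18.0294 mm.
From α = 2·arctan(d/2f) we get f = d / (2·tan(α/2)).
With d = 18.0294 mm and α/2 = 39°, tan(α/2) ≈ 0.80978, so f ≈ 18.0294 / 1.61957 ≈ 11.1322 mm.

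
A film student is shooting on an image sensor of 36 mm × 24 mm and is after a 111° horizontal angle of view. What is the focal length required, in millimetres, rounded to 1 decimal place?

12.4 mm

From α = 2·arctan(w/2f) we get f = w / (2·tan(α/2)).
With w = 36 mm and α/2 = 55.5°, tan(α/2) ≈ 1.45501, so f ≈ 36 / 2.91002 ≈ 12.3711 mm.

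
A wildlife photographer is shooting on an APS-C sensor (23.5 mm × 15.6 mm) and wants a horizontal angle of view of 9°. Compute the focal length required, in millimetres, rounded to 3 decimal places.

From α = 2·arctan(w/2f) we get f = w / (2·tan(α/2)).
With w = 23.5 mm and α/2 = 4.5°, tan(α/2) ≈ 0.07870, so f ≈ 23.5 / 0.15740 ≈ 149.2979 mm.

149.298 mm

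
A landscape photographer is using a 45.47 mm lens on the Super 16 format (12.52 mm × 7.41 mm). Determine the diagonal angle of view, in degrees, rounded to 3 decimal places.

Sensor diagonal = √(12.52² + 7.41²) = √211.6585 ≈ 14.5485 mm.
Angle of view α = 2·arctan(d/2f) with d = 14.5485 mm and f = 45.47 mm.
d/2f = 0.15998; arctan(0.15998) ≈ 9.0891°, so α ≈ 18.1782°.

18.178°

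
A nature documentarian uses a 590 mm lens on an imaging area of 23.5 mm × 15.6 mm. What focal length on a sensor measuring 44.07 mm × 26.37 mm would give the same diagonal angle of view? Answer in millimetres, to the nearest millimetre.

Sensor diagonal = √(23.5² + 15.6²) = √795.6100 ≈ 28.2066 mm.
Sensor diagonal = √(44.07² + 26.37²) = √2637.5418 ≈ 51.3570 mm.
Equal angle of view means equal diagonal/f ratio, so f₂ = f₁ · (diagonal₂/diagonal₁) = 590 × 51.3570/28.2066.
f₂ = 590 × 1.82075 ≈ 1074.241 mm.

1074 mm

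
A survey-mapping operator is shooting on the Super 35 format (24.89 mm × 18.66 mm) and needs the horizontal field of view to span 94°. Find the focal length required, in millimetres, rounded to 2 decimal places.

11.61 mm

From α = 2·arctan(w/2f) we get f = w / (2·tan(α/2)).
With w = 24.89 mm and α/2 = 47°, tan(α/2) ≈ 1.07237, so f ≈ 24.89 / 2.14474 ≈ 11.6052 mm.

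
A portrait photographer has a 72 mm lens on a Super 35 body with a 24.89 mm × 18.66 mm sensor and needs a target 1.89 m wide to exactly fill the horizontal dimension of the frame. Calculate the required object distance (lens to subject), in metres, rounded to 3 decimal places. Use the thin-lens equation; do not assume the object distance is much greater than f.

5.539 m

W: 1.89 m = 1890 mm.
Magnification m = w/W = dᵢ/dₒ; combined with 1/f = 1/dₒ + 1/dᵢ this gives dₒ = f·(1 + W/w).
dₒ = 72 mm × (1 + 1890/24.89) = 72 × 76.9341 ≈ 5539.256 mm = 5.53926 m.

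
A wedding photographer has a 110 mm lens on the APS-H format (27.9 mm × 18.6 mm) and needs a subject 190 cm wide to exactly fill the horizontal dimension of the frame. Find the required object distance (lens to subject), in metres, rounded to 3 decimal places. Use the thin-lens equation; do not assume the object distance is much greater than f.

W: 190 cm = 1900 mm.
Magnification m = w/W = dᵢ/dₒ; combined with 1/f = 1/dₒ + 1/dᵢ this gives dₒ = f·(1 + W/w).
dₒ = 110 mm × (1 + 1900/27.9) = 110 × 69.1004 ≈ 7601.039 mm = 7.60104 m.

7.601 m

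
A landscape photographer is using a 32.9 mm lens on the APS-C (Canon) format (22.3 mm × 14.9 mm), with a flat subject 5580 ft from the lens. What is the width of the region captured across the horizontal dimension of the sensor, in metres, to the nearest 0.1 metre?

1152.8 m

dₒ: 5580 ft × 304.8 mm/ft = 1700783.95 mm.
Similar triangles through the lens centre give W/dₒ = w/dᵢ; with 1/f = 1/dₒ + 1/dᵢ this gives W = w·(dₒ − f)/f.
W = 22.3 mm × (1.70078e+06 − 32.9) / 32.9 = 22.3 × 51694.5607 ≈ 1152788.703 mm = 1152.79 m.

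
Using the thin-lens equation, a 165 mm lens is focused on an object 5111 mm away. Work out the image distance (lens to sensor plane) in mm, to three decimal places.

1/dᵢ = 1/f − 1/dₒ = 1/165 − 1/5111 = 0.0058649 mm⁻¹.
dᵢ = 1/0.0058649 ≈ 170.5044 mm.

170.504 mm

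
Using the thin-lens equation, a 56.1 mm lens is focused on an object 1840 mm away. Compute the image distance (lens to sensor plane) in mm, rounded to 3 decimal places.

57.864 mm

1/dᵢ = 1/f − 1/dₒ = 1/56.1 − 1/1840 = 0.0172818 mm⁻¹.
dᵢ = 1/0.0172818 ≈ 57.8642 mm.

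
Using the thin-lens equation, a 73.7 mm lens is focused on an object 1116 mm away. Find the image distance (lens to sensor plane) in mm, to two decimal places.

78.91 mm

1/dᵢ = 1/f − 1/dₒ = 1/73.7 − 1/1116 = 0.0126725 mm⁻¹.
dᵢ = 1/0.0126725 ≈ 78.9113 mm.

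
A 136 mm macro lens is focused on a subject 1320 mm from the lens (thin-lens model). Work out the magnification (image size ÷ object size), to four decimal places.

0.1149×

Thin lens: 1/f = 1/dₒ + 1/dᵢ → 1/dᵢ = 1/136 − 1/1320 = 0.0065954 mm⁻¹, so dᵢ ≈ 151.6216 mm.
Magnification m = dᵢ/dₒ = 151.6216/1320 ≈ 0.11486.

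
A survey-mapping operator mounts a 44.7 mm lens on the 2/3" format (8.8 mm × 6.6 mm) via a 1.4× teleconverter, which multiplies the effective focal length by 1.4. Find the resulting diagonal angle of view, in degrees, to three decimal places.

10.045°

Effective focal length f = 44.7 × 1.4 = 62.58 mm.
Sensor diagonal = √(8.8² + 6.6²) = √121.0000 ≈ 11.0000 mm.
α = 2·arctan(11.000 / (2 × 62.58)) = 2·arctan(0.08789) ≈ 10.0454°.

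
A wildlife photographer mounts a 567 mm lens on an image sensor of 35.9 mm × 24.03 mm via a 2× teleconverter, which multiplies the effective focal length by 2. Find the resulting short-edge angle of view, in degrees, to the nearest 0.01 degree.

1.21°

Effective focal length f = 567 × 2 = 1134 mm.
α = 2·arctan(24.03 / (2 × 1134)) = 2·arctan(0.01060) ≈ 1.2141°.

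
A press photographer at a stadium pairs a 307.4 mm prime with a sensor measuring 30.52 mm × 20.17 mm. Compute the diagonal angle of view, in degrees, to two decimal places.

Sensor diagonal = √(30.52² + 20.17²) = √1338.2993 ≈ 36.5828 mm.
Angle of view α = 2·arctan(d/2f) with d = 36.5828 mm and f = 307.4 mm.
d/2f = 0.05950; arctan(0.05950) ≈ 3.4053°, so α ≈ 6.8106°.

6.81°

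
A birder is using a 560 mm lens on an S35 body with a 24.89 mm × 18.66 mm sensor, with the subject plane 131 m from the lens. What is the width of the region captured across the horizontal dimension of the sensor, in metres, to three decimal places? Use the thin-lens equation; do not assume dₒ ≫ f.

5.798 m

dₒ: 131 m = 131000 mm.
Similar triangles through the lens centre give W/dₒ = w/dᵢ; with 1/f = 1/dₒ + 1/dᵢ this gives W = w·(dₒ − f)/f.
W = 24.89 mm × (131000 − 560) / 560 = 24.89 × 232.9286 ≈ 5797.592 mm = 5.79759 m.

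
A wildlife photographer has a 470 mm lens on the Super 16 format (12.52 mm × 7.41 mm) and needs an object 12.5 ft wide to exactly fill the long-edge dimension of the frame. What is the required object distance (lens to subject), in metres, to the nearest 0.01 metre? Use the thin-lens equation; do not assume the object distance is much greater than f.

143.50 m

W: 12.5 ft × 304.8 mm/ft = 3810.00 mm.
Magnification m = w/W = dᵢ/dₒ; combined with 1/f = 1/dₒ + 1/dᵢ this gives dₒ = f·(1 + W/w).
dₒ = 470 mm × (1 + 3810/12.52) = 470 × 305.3131 ≈ 143497.152 mm = 143.497 m.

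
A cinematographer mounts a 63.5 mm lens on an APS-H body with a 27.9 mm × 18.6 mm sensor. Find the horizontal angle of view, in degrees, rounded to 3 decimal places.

24.780°

Angle of view α = 2·arctan(w/2f) with w = 27.9 mm and f = 63.5 mm.
w/2f = 0.21969; arctan(0.21969) ≈ 12.3902°, so α ≈ 24.7804°.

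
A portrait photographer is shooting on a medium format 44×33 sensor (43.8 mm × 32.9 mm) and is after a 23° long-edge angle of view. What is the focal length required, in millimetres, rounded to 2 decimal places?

107.64 mm

From α = 2·arctan(w/2f) we get f = w / (2·tan(α/2)).
With w = 43.8 mm and α/2 = 11.5°, tan(α/2) ≈ 0.20345, so f ≈ 43.8 / 0.40690 ≈ 107.6419 mm.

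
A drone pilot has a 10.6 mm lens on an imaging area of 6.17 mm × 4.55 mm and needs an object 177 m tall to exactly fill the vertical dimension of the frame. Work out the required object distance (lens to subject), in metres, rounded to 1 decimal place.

W: 177 m = 177000 mm.
Magnification m = h/W = dᵢ/dₒ; combined with 1/f = 1/dₒ + 1/dᵢ this gives dₒ = f·(1 + W/h).
dₒ = 10.6 mm × (1 + 177000/4.55) = 10.6 × 38902.0989 ≈ 412362.248 mm = 412.362 m.

412.4 m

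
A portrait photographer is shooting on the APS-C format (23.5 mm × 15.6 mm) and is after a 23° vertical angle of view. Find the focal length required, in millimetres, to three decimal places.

38.338 mm

From α = 2·arctan(h/2f) we get f = h / (2·tan(α/2)).
With h = 15.6 mm and α/2 = 11.5°, tan(α/2) ≈ 0.20345, so f ≈ 15.6 / 0.40690 ≈ 38.3382 mm.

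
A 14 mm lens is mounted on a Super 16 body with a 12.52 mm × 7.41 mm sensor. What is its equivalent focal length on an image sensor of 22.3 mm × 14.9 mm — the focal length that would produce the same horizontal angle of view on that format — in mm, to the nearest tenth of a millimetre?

24.9 mm

Equal angle of view means equal width/f ratio, so f₂ = f₁ · (width₂/width₁) = 14 × 22.3/12.52.
f₂ = 14 × 1.78115 ≈ 24.936 mm.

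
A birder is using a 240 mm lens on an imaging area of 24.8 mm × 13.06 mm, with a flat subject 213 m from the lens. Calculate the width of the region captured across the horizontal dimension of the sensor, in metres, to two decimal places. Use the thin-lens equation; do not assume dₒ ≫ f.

dₒ: 213 m = 213000 mm.
Similar triangles through the lens centre give W/dₒ = w/dᵢ; with 1/f = 1/dₒ + 1/dᵢ this gives W = w·(dₒ − f)/f.
W = 24.8 mm × (213000 − 240) / 240 = 24.8 × 886.5000 ≈ 21985.200 mm = 21.9852 m.

21.99 m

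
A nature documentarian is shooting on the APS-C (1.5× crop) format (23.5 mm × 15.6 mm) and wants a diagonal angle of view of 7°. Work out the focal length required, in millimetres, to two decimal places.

230.59 mm

Sensor diagonal = √(23.5² + 15.6²) = √795.6100 ≈ 28.2066 mm.
From α = 2·arctan(d/2f) we get f = d / (2·tan(α/2)).
With d = 28.2066 mm and α/2 = 3.5°, tan(α/2) ≈ 0.06116, so f ≈ 28.2066 / 0.12233 ≈ 230.5866 mm.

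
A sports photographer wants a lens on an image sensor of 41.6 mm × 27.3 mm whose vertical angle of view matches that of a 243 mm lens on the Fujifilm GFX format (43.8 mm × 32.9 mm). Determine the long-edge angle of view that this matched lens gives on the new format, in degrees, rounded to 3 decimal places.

Equal vertical AOV ⇒ f₂ = f₁ · 27.3/32.9 = 243 × 0.82979 ≈ 201.6383 mm.
Long-edge AOV on the new format = 2·arctan(41.6 / (2 × 201.6383)) = 2·arctan(0.10316) ≈ 11.7790°.

11.779°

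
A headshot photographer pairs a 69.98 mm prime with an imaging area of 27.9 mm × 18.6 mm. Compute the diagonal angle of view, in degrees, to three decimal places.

26.946°

Sensor diagonal = √(27.9² + 18.6²) = √1124.3700 ≈ 33.5316 mm.
Angle of view α = 2·arctan(d/2f) with d = 33.5316 mm and f = 69.98 mm.
d/2f = 0.23958; arctan(0.23958) ≈ 13.4730°, so α ≈ 26.9460°.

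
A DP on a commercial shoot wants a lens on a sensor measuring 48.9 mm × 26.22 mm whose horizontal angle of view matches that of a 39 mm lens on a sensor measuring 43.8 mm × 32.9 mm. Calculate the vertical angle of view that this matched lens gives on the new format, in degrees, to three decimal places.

33.514°

Equal horizontal AOV ⇒ f₂ = f₁ · 48.9/43.8 = 39 × 1.11644 ≈ 43.5411 mm.
Vertical AOV on the new format = 2·arctan(26.22 / (2 × 43.5411)) = 2·arctan(0.30109) ≈ 33.5136°.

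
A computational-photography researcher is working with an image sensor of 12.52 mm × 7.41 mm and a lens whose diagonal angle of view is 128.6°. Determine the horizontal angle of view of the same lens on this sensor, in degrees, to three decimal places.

Sensor diagonal = √(12.52² + 7.41²) = √211.6585 ≈ 14.5485 mm.
From the diagonal AOV: f = 14.5485 / (2·tan(64.3°)) = 14.5485 / 4.15569 ≈ 3.5009 mm.
Horizontal AOV = 2·arctan(12.52 / (2 × 3.5009)) = 2·arctan(1.78813) ≈ 121.5685°.

121.568°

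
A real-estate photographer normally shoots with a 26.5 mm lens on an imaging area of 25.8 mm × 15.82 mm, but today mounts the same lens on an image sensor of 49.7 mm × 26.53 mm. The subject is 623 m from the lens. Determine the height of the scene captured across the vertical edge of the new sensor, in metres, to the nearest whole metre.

624 m

The focal length stays 26.5 mm; the relevant sensor dimension is now h = 26.53 mm. Object distance dₒ = 623 m = 623000 mm.
Thin-lens field height W = h·(dₒ − f)/f = 26.53 × (623000 − 26.5)/26.5 ≈ 623678.753 mm = 623.679 m.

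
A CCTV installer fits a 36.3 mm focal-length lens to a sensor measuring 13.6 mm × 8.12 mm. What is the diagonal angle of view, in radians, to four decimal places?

Sensor diagonal = √(13.6² + 8.12²) = √250.8944 ≈ 15.8396 mm.
Angle of view α = 2·arctan(d/2f) with d = 15.8396 mm and f = 36.3 mm.
d/2f = 0.21818; arctan(0.21818) ≈ 0.2148 rad, so α ≈ 0.4296 rad.

0.4296 rad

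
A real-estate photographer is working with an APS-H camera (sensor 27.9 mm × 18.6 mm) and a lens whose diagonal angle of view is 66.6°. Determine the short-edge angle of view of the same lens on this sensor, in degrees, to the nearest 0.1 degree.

40.0°

Sensor diagonal = √(27.9² + 18.6²) = √1124.3700 ≈ 33.5316 mm.
From the diagonal AOV: f = 33.5316 / (2·tan(33.3°)) = 33.5316 / 1.31375 ≈ 25.5235 mm.
Short-edge AOV = 2·arctan(18.6 / (2 × 25.5235)) = 2·arctan(0.36437) ≈ 40.0404°.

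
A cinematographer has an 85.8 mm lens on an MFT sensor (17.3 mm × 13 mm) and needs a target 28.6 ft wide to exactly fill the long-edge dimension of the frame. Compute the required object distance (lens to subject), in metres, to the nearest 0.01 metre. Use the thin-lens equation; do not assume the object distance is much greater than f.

W: 28.6 ft × 304.8 mm/ft = 8717.28 mm.
Magnification m = w/W = dᵢ/dₒ; combined with 1/f = 1/dₒ + 1/dᵢ this gives dₒ = f·(1 + W/w).
dₒ = 85.8 mm × (1 + 8717.28/17.3) = 85.8 × 504.8890 ≈ 43319.476 mm = 43.3195 m.

43.32 m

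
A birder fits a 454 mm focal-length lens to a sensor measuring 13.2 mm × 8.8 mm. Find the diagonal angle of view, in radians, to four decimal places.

Sensor diagonal = √(13.2² + 8.8²) = √251.6800 ≈ 15.8644 mm.
Angle of view α = 2·arctan(d/2f) with d = 15.8644 mm and f = 454 mm.
d/2f = 0.01747; arctan(0.01747) ≈ 0.0175 rad, so α ≈ 0.0349 rad.

0.0349 rad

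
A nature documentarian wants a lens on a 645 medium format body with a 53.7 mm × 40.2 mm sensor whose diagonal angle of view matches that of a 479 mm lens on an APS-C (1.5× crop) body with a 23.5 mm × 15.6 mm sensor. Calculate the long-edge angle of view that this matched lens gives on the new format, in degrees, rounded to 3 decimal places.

2.700°

Sensor diagonal = √(23.5² + 15.6²) = √795.6100 ≈ 28.2066 mm.
Sensor diagonal = √(53.7² + 40.2²) = √4499.7300 ≈ 67.0800 mm.
Equal diagonal AOV ⇒ f₂ = f₁ · 67.0800/28.2066 = 479 × 2.37817 ≈ 1139.1440 mm.
Long-edge AOV on the new format = 2·arctan(53.7 / (2 × 1139.1440)) = 2·arctan(0.02357) ≈ 2.7005°.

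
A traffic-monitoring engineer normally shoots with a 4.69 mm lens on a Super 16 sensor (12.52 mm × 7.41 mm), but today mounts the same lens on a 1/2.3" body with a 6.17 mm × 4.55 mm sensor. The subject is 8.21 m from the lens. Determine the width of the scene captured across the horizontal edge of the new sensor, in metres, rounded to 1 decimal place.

The focal length stays 4.69 mm; the relevant sensor dimension is now w = 6.17 mm. Object distance dₒ = 8.21 m = 8210 mm.
Thin-lens field width W = w·(dₒ − f)/f = 6.17 × (8210 − 4.69)/4.69 ≈ 10794.619 mm = 10.7946 m.

10.8 m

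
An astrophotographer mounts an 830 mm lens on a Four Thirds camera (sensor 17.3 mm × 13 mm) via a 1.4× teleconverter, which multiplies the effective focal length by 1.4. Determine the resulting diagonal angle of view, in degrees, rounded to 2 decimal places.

Effective focal length f = 830 × 1.4 = 1162 mm.
Sensor diagonal = √(17.3² + 13²) = √468.2900 ≈ 21.6400 mm.
α = 2·arctan(21.640 / (2 × 1162)) = 2·arctan(0.00931) ≈ 1.0670°.

1.07°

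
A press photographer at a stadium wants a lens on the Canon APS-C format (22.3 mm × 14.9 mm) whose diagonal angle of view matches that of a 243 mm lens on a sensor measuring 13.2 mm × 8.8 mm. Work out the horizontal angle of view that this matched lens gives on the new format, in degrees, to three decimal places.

Sensor diagonal = √(13.2² + 8.8²) = √251.6800 ≈ 15.8644 mm.
Sensor diagonal = √(22.3² + 14.9²) = √719.3000 ≈ 26.8198 mm.
Equal diagonal AOV ⇒ f₂ = f₁ · 26.8198/15.8644 = 243 × 1.69056 ≈ 410.8062 mm.
Horizontal AOV on the new format = 2·arctan(22.3 / (2 × 410.8062)) = 2·arctan(0.02714) ≈ 3.1095°.

3.109°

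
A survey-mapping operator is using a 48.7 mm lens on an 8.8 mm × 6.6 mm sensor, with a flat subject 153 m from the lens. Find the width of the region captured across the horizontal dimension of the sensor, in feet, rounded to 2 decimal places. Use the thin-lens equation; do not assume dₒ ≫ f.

90.68 ft

dₒ: 153 m = 153000 mm.
Similar triangles through the lens centre give W/dₒ = w/dᵢ; with 1/f = 1/dₒ + 1/dᵢ this gives W = w·(dₒ − f)/f.
W = 8.8 mm × (153000 − 48.7) / 48.7 = 8.8 × 3140.6838 ≈ 27638.017 mm = 27638.017/304.8 ft = 90.6759 ft.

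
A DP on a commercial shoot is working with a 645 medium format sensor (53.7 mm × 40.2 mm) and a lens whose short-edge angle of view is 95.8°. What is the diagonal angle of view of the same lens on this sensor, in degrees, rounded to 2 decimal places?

From the short-edge AOV: f = 40.2 / (2·tan(47.9°)) = 40.2 / 2.21344 ≈ 18.1617 mm.
Sensor diagonal = √(53.7² + 40.2²) = √4499.7300 ≈ 67.0800 mm.
Diagonal AOV = 2·arctan(67.0800 / (2 × 18.1617)) = 2·arctan(1.84674) ≈ 123.1294°.

123.13°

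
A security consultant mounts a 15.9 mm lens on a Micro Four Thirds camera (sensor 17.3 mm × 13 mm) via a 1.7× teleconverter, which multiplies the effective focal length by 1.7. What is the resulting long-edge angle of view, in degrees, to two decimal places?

Effective focal length f = 15.9 × 1.7 = 27.03 mm.
α = 2·arctan(17.3 / (2 × 27.03)) = 2·arctan(0.32001) ≈ 35.4909°.

35.49°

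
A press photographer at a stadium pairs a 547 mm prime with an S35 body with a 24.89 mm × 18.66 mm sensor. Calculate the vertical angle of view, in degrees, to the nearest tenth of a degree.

Angle of view α = 2·arctan(h/2f) with h = 18.66 mm and f = 547 mm.
h/2f = 0.01706; arctan(0.01706) ≈ 0.9772°, so α ≈ 1.9544°.

2.0°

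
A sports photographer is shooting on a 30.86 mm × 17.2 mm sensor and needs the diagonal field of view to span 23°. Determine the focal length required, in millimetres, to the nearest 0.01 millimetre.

Sensor diagonal = √(30.86² + 17.2²) = √1248.1796 ≈ 35.3296 mm.
From α = 2·arctan(d/2f) we get f = d / (2·tan(α/2)).
With d = 35.3296 mm and α/2 = 11.5°, tan(α/2) ≈ 0.20345, so f ≈ 35.3296 / 0.40690 ≈ 86.8252 mm.

86.83 mm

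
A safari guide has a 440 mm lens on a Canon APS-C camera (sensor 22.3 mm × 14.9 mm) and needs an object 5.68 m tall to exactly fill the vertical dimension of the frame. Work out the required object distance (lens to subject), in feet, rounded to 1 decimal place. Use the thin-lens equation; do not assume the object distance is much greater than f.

551.7 ft

W: 5.68 m = 5680 mm.
Magnification m = h/W = dᵢ/dₒ; combined with 1/f = 1/dₒ + 1/dᵢ this gives dₒ = f·(1 + W/h).
dₒ = 440 mm × (1 + 5680/14.9) = 440 × 382.2081 ≈ 168171.544 mm = 168171.544/304.8 ft = 551.744 ft.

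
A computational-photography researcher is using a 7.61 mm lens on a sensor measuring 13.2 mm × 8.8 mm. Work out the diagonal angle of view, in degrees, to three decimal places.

92.375°

Sensor diagonal = √(13.2² + 8.8²) = √251.6800 ≈ 15.8644 mm.
Angle of view α = 2·arctan(d/2f) with d = 15.8644 mm and f = 7.61 mm.
d/2f = 1.04234; arctan(1.04234) ≈ 46.1877°, so α ≈ 92.3753°.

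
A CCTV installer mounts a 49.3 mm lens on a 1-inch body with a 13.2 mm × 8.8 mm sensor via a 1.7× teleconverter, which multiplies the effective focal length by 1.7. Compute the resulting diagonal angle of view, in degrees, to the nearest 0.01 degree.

Effective focal length f = 49.3 × 1.7 = 83.81 mm.
Sensor diagonal = √(13.2² + 8.8²) = √251.6800 ≈ 15.8644 mm.
α = 2·arctan(15.864 / (2 × 83.81)) = 2·arctan(0.09465) ≈ 10.8133°.

10.81°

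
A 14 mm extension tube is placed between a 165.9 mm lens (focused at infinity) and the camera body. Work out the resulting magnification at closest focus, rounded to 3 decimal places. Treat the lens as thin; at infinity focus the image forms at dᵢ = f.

The tube moves the image plane from f to f + e, so dᵢ = 165.9 + 14 = 179.9 mm. Focus is achieved when 1/f = 1/dₒ + 1/dᵢ, giving dₒ = 1/(1/f − 1/(f+e)).
Magnification m = dᵢ/dₒ = (f+e)·(1/f − 1/(f+e)) = e/f = 14/165.9 ≈ 0.0844.

0.084×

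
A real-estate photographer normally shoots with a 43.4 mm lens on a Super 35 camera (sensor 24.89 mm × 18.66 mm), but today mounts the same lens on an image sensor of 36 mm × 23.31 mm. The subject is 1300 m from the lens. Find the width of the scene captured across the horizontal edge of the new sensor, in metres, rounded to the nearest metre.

The focal length stays 43.4 mm; the relevant sensor dimension is now w = 36 mm. Object distance dₒ = 1300 m = 1.3e+06 mm.
Thin-lens field width W = w·(dₒ − f)/f = 36 × (1.3e+06 − 43.4)/43.4 ≈ 1078305.014 mm = 1078.31 m.

1078 m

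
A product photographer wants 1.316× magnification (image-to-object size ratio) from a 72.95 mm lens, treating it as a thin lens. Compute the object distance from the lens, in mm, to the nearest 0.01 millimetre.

With m = dᵢ/dₒ and 1/f = 1/dₒ + 1/dᵢ, substituting dᵢ = m·dₒ gives 1/f = (1 + 1/m)/dₒ, hence dₒ = f·(1 + 1/m).
dₒ = 72.95 × (1 + 1/1.316) = 72.95 × 1.75988 ≈ 128.383 mm.

128.38 mm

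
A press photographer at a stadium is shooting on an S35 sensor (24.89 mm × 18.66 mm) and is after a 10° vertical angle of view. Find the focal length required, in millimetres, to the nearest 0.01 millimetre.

From α = 2·arctan(h/2f) we get f = h / (2·tan(α/2)).
With h = 18.66 mm and α/2 = 5°, tan(α/2) ≈ 0.08749, so f ≈ 18.66 / 0.17498 ≈ 106.6424 mm.

106.64 mm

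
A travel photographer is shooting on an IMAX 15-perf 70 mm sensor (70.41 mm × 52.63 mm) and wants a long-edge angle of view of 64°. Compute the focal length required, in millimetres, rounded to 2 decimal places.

From α = 2·arctan(w/2f) we get f = w / (2·tan(α/2)).
With w = 70.41 mm and α/2 = 32°, tan(α/2) ≈ 0.62487, so f ≈ 70.41 / 1.24974 ≈ 56.3398 mm.

56.34 mm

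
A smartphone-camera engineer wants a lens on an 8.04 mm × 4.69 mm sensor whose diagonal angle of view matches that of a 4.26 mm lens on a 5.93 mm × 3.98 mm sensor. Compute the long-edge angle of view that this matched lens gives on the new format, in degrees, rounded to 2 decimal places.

71.81°

Sensor diagonal = √(5.93² + 3.98²) = √51.0053 ≈ 7.1418 mm.
Sensor diagonal = √(8.04² + 4.69²) = √86.6377 ≈ 9.3079 mm.
Equal diagonal AOV ⇒ f₂ = f₁ · 9.3079/7.1418 = 4.26 × 1.30330 ≈ 5.5521 mm.
Long-edge AOV on the new format = 2·arctan(8.04 / (2 × 5.5521)) = 2·arctan(0.72405) ≈ 71.8131°.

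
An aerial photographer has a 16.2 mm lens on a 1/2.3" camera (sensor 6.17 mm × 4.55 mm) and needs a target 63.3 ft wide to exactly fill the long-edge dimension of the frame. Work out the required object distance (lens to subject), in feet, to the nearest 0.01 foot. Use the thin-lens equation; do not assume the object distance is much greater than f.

W: 63.3 ft × 304.8 mm/ft = 19293.84 mm.
Magnification m = w/W = dᵢ/dₒ; combined with 1/f = 1/dₒ + 1/dᵢ this gives dₒ = f·(1 + W/w).
dₒ = 16.2 mm × (1 + 19293.8/6.17) = 16.2 × 3128.0404 ≈ 50674.255 mm = 50674.255/304.8 ft = 166.254 ft.

166.25 ft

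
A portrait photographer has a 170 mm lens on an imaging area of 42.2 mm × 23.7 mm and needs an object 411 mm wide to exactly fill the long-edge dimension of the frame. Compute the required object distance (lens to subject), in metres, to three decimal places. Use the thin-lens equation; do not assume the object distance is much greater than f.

1.826 m

Magnification m = w/W = dᵢ/dₒ; combined with 1/f = 1/dₒ + 1/dᵢ this gives dₒ = f·(1 + W/w).
dₒ = 170 mm × (1 + 411/42.2) = 170 × 10.7393 ≈ 1825.687 mm = 1.82569 m.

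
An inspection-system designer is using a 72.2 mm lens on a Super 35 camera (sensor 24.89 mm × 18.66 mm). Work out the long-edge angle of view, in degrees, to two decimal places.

Angle of view α = 2·arctan(w/2f) with w = 24.89 mm and f = 72.2 mm.
w/2f = 0.17237; arctan(0.17237) ≈ 9.7799°, so α ≈ 19.5598°.

19.56°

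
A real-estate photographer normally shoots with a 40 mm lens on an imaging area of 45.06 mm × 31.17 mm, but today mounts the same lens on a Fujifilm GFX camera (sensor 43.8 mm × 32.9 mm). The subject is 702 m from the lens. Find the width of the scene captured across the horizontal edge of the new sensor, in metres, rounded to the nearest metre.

769 m

The focal length stays 40 mm; the relevant sensor dimension is now w = 43.8 mm. Object distance dₒ = 702 m = 702000 mm.
Thin-lens field width W = w·(dₒ − f)/f = 43.8 × (702000 − 40)/40 ≈ 768646.200 mm = 768.646 m.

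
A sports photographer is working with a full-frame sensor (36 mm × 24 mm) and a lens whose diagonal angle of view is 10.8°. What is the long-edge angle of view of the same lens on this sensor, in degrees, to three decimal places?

Sensor diagonal = √(36² + 24²) = √1872.0000 ≈ 43.2666 mm.
From the diagonal AOV: f = 43.2666 / (2·tan(5.4°)) = 43.2666 / 0.18906 ≈ 228.8565 mm.
Long-edge AOV = 2·arctan(36 / (2 × 228.8565)) = 2·arctan(0.07865) ≈ 8.9943°.

8.994°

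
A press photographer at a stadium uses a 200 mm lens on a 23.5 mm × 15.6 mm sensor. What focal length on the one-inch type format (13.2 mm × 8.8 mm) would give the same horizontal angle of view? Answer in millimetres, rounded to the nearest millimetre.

Equal angle of view means equal width/f ratio, so f₂ = f₁ · (width₂/width₁) = 200 × 13.2/23.5.
f₂ = 200 × 0.56170 ≈ 112.340 mm.

112 mm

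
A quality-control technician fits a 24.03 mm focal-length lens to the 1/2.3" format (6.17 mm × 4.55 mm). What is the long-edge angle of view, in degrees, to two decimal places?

14.63°

Angle of view α = 2·arctan(w/2f) with w = 6.17 mm and f = 24.03 mm.
w/2f = 0.12838; arctan(0.12838) ≈ 7.3157°, so α ≈ 14.6314°.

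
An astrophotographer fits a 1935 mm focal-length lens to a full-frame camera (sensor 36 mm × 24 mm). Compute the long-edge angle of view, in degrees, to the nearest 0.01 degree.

1.07°

Angle of view α = 2·arctan(w/2f) with w = 36 mm and f = 1935 mm.
w/2f = 0.00930; arctan(0.00930) ≈ 0.5330°, so α ≈ 1.0659°.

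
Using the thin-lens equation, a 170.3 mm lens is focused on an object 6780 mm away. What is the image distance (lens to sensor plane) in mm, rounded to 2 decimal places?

174.69 mm

1/dᵢ = 1/f − 1/dₒ = 1/170.3 − 1/6780 = 0.0057245 mm⁻¹.
dᵢ = 1/0.0057245 ≈ 174.6878 mm.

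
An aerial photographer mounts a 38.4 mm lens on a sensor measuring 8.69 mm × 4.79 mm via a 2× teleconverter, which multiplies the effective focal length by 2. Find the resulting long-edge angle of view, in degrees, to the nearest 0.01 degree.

6.48°

Effective focal length f = 38.4 × 2 = 76.8 mm.
α = 2·arctan(8.69 / (2 × 76.8)) = 2·arctan(0.05658) ≈ 6.4762°.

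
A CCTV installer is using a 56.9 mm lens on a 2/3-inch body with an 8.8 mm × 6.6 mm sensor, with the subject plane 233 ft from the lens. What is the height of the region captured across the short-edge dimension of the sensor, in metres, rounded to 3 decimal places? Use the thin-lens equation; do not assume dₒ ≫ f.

8.231 m

dₒ: 233 ft × 304.8 mm/ft = 71018.40 mm.
Similar triangles through the lens centre give W/dₒ = h/dᵢ; with 1/f = 1/dₒ + 1/dᵢ this gives W = h·(dₒ − f)/f.
W = 6.6 mm × (71018.4 − 56.9) / 56.9 = 6.6 × 1247.1265 ≈ 8231.035 mm = 8.23103 m.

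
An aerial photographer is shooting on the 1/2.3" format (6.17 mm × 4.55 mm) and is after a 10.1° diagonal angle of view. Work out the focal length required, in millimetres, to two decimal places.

Sensor diagonal = √(6.17² + 4.55²) = √58.7714 ≈ 7.6663 mm.
From α = 2·arctan(d/2f) we get f = d / (2·tan(α/2)).
With d = 7.6663 mm and α/2 = 5.05°, tan(α/2) ≈ 0.08837, so f ≈ 7.6663 / 0.17674 ≈ 43.3768 mm.

43.38 mm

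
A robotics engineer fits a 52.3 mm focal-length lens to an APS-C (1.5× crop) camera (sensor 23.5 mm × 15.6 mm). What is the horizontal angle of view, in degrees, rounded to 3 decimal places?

25.324°

Angle of view α = 2·arctan(w/2f) with w = 23.5 mm and f = 52.3 mm.
w/2f = 0.22467; arctan(0.22467) ≈ 12.6621°, so α ≈ 25.3243°.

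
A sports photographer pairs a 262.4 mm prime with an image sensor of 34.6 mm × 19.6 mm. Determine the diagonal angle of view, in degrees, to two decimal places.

Sensor diagonal = √(34.6² + 19.6²) = √1581.3200 ≈ 39.7658 mm.
Angle of view α = 2·arctan(d/2f) with d = 39.7658 mm and f = 262.4 mm.
d/2f = 0.07577; arctan(0.07577) ≈ 4.3332°, so α ≈ 8.6664°.

8.67°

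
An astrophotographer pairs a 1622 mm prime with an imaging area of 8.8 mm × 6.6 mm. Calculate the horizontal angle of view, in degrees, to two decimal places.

0.31°

Angle of view α = 2·arctan(w/2f) with w = 8.8 mm and f = 1622 mm.
w/2f = 0.00271; arctan(0.00271) ≈ 0.1554°, so α ≈ 0.3109°.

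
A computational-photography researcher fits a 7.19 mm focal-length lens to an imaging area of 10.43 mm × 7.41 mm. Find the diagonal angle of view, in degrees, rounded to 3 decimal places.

Sensor diagonal = √(10.43² + 7.41²) = √163.6930 ≈ 12.7943 mm.
Angle of view α = 2·arctan(d/2f) with d = 12.7943 mm and f = 7.19 mm.
d/2f = 0.88973; arctan(0.88973) ≈ 41.6603°, so α ≈ 83.3206°.

83.321°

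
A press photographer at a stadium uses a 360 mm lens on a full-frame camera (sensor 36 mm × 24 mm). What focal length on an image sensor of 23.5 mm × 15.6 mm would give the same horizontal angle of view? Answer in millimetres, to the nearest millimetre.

Equal angle of view means equal width/f ratio, so f₂ = f₁ · (width₂/width₁) = 360 × 23.5/36.
f₂ = 360 × 0.65278 ≈ 235.000 mm.

235 mm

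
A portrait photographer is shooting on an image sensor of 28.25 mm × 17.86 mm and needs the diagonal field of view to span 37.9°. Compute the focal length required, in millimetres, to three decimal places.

Sensor diagonal = √(28.25² + 17.86²) = √1117.0421 ≈ 33.4222 mm.
From α = 2·arctan(d/2f) we get f = d / (2·tan(α/2)).
With d = 33.4222 mm and α/2 = 18.95°, tan(α/2) ≈ 0.34335, so f ≈ 33.4222 / 0.68670 ≈ 48.6705 mm.

48.670 mm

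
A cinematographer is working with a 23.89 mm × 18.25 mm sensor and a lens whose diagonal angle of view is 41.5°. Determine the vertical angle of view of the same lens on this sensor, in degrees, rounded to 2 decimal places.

25.90°

Sensor diagonal = √(23.89² + 18.25²) = √903.7946 ≈ 30.0632 mm.
From the diagonal AOV: f = 30.0632 / (2·tan(20.75°)) = 30.0632 / 0.75773 ≈ 39.6752 mm.
Vertical AOV = 2·arctan(18.25 / (2 × 39.6752)) = 2·arctan(0.22999) ≈ 25.9047°.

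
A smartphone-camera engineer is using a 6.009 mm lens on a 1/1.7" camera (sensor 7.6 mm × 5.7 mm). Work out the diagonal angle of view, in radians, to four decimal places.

1.3378 rad

Sensor diagonal = √(7.6² + 5.7²) = √90.2500 ≈ 9.5000 mm.
Angle of view α = 2·arctan(d/2f) with d = 9.5000 mm and f = 6.009 mm.
d/2f = 0.79048; arctan(0.79048) ≈ 0.6689 rad, so α ≈ 1.3378 rad.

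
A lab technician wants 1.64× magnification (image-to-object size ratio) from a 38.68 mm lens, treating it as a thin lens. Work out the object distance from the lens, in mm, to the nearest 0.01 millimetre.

62.27 mm

With m = dᵢ/dₒ and 1/f = 1/dₒ + 1/dᵢ, substituting dᵢ = m·dₒ gives 1/f = (1 + 1/m)/dₒ, hence dₒ = f·(1 + 1/m).
dₒ = 38.68 × (1 + 1/1.64) = 38.68 × 1.60976 ≈ 62.265 mm.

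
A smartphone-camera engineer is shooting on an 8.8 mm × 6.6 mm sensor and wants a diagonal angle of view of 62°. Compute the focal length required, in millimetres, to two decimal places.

9.15 mm

Sensor diagonal = √(8.8² + 6.6²) = √121.0000 ≈ 11.0000 mm.
From α = 2·arctan(d/2f) we get f = d / (2·tan(α/2)).
With d = 11.0000 mm and α/2 = 31°, tan(α/2) ≈ 0.60086, so f ≈ 11.0000 / 1.20172 ≈ 9.1535 mm.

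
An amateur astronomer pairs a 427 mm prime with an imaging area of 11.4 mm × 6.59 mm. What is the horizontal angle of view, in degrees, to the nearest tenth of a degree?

Angle of view α = 2·arctan(w/2f) with w = 11.4 mm and f = 427 mm.
w/2f = 0.01335; arctan(0.01335) ≈ 0.7648°, so α ≈ 1.5296°.

1.5°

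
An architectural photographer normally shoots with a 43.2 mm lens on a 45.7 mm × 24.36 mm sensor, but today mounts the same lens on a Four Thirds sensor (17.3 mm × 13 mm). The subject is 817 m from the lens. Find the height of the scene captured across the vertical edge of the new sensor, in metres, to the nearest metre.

246 m

The focal length stays 43.2 mm; the relevant sensor dimension is now h = 13 mm. Object distance dₒ = 817 m = 817000 mm.
Thin-lens field height W = h·(dₒ − f)/f = 13 × (817000 − 43.2)/43.2 ≈ 245843.481 mm = 245.843 m.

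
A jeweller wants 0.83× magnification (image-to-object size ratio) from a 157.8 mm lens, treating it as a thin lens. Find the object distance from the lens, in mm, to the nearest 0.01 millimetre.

347.92 mm

With m = dᵢ/dₒ and 1/f = 1/dₒ + 1/dᵢ, substituting dᵢ = m·dₒ gives 1/f = (1 + 1/m)/dₒ, hence dₒ = f·(1 + 1/m).
dₒ = 157.8 × (1 + 1/0.83) = 157.8 × 2.20482 ≈ 347.920 mm.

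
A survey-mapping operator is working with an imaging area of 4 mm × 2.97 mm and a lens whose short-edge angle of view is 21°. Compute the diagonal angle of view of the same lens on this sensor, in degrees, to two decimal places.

34.54°

From the short-edge AOV: f = 2.97 / (2·tan(10.5°)) = 2.97 / 0.37068 ≈ 8.0123 mm.
Sensor diagonal = √(4² + 2.97²) = √24.8209 ≈ 4.9821 mm.
Diagonal AOV = 2·arctan(4.9821 / (2 × 8.0123)) = 2·arctan(0.31090) ≈ 34.5408°.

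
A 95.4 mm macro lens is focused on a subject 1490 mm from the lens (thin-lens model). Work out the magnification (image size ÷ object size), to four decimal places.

0.0684×

Thin lens: 1/f = 1/dₒ + 1/dᵢ → 1/dᵢ = 1/95.4 − 1/1490 = 0.0098110 mm⁻¹, so dᵢ ≈ 101.9260 mm.
Magnification m = dᵢ/dₒ = 101.9260/1490 ≈ 0.06841.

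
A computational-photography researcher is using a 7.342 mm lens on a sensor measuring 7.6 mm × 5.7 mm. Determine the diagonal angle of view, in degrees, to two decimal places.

65.80°

Sensor diagonal = √(7.6² + 5.7²) = √90.2500 ≈ 9.5000 mm.
Angle of view α = 2·arctan(d/2f) with d = 9.5000 mm and f = 7.342 mm.
d/2f = 0.64696; arctan(0.64696) ≈ 32.9014°, so α ≈ 65.8027°.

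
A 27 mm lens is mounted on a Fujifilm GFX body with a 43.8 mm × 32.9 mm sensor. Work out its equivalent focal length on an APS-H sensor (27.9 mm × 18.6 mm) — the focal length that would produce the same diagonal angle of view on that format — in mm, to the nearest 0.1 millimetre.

16.5 mm

Sensor diagonal = √(43.8² + 32.9²) = √3000.8500 ≈ 54.7800 mm.
Sensor diagonal = √(27.9² + 18.6²) = √1124.3700 ≈ 33.5316 mm.
Equal angle of view means equal diagonal/f ratio, so f₂ = f₁ · (diagonal₂/diagonal₁) = 27 × 33.5316/54.7800.
f₂ = 27 × 0.61211 ≈ 16.527 mm.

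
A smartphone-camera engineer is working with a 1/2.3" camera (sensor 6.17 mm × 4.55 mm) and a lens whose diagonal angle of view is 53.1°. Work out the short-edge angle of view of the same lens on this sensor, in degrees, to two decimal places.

33.04°

Sensor diagonal = √(6.17² + 4.55²) = √58.7714 ≈ 7.6663 mm.
From the diagonal AOV: f = 7.6663 / (2·tan(26.55°)) = 7.6663 / 0.99934 ≈ 7.6713 mm.
Short-edge AOV = 2·arctan(4.55 / (2 × 7.6713)) = 2·arctan(0.29656) ≈ 33.0365°.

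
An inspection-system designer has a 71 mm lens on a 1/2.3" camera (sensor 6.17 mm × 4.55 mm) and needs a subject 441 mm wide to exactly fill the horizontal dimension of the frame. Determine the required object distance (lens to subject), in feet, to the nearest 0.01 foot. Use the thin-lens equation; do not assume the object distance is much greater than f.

16.88 ft

Magnification m = w/W = dᵢ/dₒ; combined with 1/f = 1/dₒ + 1/dᵢ this gives dₒ = f·(1 + W/w).
dₒ = 71 mm × (1 + 441/6.17) = 71 × 72.4749 ≈ 5145.716 mm = 5145.716/304.8 ft = 16.8823 ft.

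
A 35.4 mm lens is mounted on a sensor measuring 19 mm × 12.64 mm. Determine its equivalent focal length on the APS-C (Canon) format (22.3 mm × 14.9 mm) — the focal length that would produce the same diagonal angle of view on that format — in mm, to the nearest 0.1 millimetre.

Sensor diagonal = √(19² + 12.64²) = √520.7696 ≈ 22.8204 mm.
Sensor diagonal = √(22.3² + 14.9²) = √719.3000 ≈ 26.8198 mm.
Equal angle of view means equal diagonal/f ratio, so f₂ = f₁ · (diagonal₂/diagonal₁) = 35.4 × 26.8198/22.8204.
f₂ = 35.4 × 1.17526 ≈ 41.604 mm.

41.6 mm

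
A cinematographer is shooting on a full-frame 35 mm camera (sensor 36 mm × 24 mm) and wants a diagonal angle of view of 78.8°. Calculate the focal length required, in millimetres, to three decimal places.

Sensor diagonal = √(36² + 24²) = √1872.0000 ≈ 43.2666 mm.
From α = 2·arctan(d/2f) we get f = d / (2·tan(α/2)).
With d = 43.2666 mm and α/2 = 39.4°, tan(α/2) ≈ 0.82141, so f ≈ 43.2666 / 1.64282 ≈ 26.3368 mm.

26.337 mm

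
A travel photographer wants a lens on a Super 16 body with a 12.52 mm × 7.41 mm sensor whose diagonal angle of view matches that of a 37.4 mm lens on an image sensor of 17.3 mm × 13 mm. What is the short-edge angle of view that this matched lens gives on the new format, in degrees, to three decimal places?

16.765°

Sensor diagonal = √(17.3² + 13²) = √468.2900 ≈ 21.6400 mm.
Sensor diagonal = √(12.52² + 7.41²) = √211.6585 ≈ 14.5485 mm.
Equal diagonal AOV ⇒ f₂ = f₁ · 14.5485/21.6400 = 37.4 × 0.67230 ≈ 25.1439 mm.
Short-edge AOV on the new format = 2·arctan(7.41 / (2 × 25.1439)) = 2·arctan(0.14735) ≈ 16.7647°.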